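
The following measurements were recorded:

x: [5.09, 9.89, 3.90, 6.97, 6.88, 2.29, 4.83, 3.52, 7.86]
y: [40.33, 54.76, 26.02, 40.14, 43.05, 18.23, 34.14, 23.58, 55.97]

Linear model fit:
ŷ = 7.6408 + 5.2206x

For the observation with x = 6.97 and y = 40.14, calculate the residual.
Residual = -3.8884

The residual is the difference between the actual value and the predicted value:

Residual = y - ŷ

Step 1: Calculate predicted value
ŷ = 7.6408 + 5.2206 × 6.97
ŷ = 44.0284

Step 2: Calculate residual
Residual = 40.14 - 44.0284
Residual = -3.8884

Interpretation: the model overestimates the actual value by 3.8884 at this point (negative residual → observation lies below the fitted line).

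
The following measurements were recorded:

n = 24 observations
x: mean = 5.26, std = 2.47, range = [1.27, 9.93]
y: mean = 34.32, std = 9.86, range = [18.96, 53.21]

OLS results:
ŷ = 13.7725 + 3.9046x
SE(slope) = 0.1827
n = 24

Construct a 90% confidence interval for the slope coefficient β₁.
The 90% CI for β₁ is (3.5909, 4.2183)

Confidence interval for the slope:

The 90% CI for β₁ is: β̂₁ ± t*(α/2, n-2) × SE(β̂₁)

Step 1: Find critical t-value
- Confidence level = 0.9
- Degrees of freedom = n - 2 = 24 - 2 = 22
- t*(α/2, 22) = 1.7171

Step 2: Calculate margin of error
Margin = 1.7171 × 0.1827 = 0.3137

Step 3: Construct interval
CI = 3.9046 ± 0.3137
CI = (3.5909, 4.2183)

Interpretation: each one-unit increase in x is associated with a change in mean y of between 3.5909 and 4.2183, with 90% confidence.
Both endpoints are positive, so the data support a genuinely positive slope at this confidence level.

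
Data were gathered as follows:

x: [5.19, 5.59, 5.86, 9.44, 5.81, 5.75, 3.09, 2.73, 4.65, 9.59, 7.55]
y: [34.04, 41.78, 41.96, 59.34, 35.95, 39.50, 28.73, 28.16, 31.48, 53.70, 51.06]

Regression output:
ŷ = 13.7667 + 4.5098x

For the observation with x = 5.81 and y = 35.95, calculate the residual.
Residual = -4.0186

The residual is the difference between the actual value and the predicted value:

Residual = y - ŷ

Step 1: Calculate predicted value
ŷ = 13.7667 + 4.5098 × 5.81
ŷ = 39.9686

Step 2: Calculate residual
Residual = 35.95 - 39.9686
Residual = -4.0186

Sign check: y < ŷ, so the point is below the line and the fit overestimates here.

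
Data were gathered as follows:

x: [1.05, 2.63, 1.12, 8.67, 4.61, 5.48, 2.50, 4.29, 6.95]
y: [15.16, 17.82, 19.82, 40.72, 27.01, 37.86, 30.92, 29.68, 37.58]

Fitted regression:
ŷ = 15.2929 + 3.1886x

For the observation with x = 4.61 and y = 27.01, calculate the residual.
Residual = -2.9823

The residual is the difference between the actual value and the predicted value:

Residual = y - ŷ

Step 1: Calculate predicted value
ŷ = 15.2929 + 3.1886 × 4.61
ŷ = 29.9923

Step 2: Calculate residual
Residual = 27.01 - 29.9923
Residual = -2.9823

The residual is negative, so the observed y = 27.01 sits below the regression line (the line overestimates it by 2.9823).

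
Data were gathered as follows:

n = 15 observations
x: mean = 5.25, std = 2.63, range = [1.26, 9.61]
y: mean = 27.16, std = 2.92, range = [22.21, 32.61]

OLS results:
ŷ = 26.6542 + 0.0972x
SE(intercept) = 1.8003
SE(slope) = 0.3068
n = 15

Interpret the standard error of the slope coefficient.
The slope 0.0972 is pinned down to within about ±0.3068 (one SE) by these data — relative uncertainty 315.6%, i.e. imprecise.

SE(β̂₁) = 0.3068 says: if we drew many samples of n = 15 from the same population and refit each time, the fitted slopes would scatter with a standard deviation of roughly 0.3068 around the true β₁.

Relative precision:
- SE / |β̂₁| = 0.3068 / 0.0972 = 315.6%
- Rule of thumb (under 20%: precise; 20% to under 50%: moderately precise; 50% or more: imprecise) → imprecise

Link to interval estimation: a confidence interval for β₁ is β̂₁ ± t* × 0.3068, so SE sets the half-width per unit of t*.

What drives SE(β̂₁): wider spread of x values → smaller SE; more residual scatter → larger SE; larger n (here n = 15) → smaller SE.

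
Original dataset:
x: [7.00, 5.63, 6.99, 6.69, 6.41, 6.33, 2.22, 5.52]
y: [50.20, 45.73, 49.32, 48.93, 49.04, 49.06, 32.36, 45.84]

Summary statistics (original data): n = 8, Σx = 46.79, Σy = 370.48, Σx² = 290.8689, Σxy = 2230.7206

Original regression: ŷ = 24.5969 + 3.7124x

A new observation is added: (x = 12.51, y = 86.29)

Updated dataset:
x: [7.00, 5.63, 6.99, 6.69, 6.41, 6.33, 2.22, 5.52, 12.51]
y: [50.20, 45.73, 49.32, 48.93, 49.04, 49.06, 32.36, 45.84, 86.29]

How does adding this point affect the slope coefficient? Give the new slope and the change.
The slope changes from 3.7124 to 5.3065 (change of +1.5941, or +42.9%).

The new point has HIGH LEVERAGE: x = 12.51 is far from the original mean x̄ = 46.79/8 ≈ 5.85 (original range [2.22, 7.00]).

Step 1: Update the sums with the new point (n goes from 8 to 9)
Σx  = 46.79 + 12.51 = 59.30
Σy  = 370.48 + 86.29 = 456.77
Σx² = 290.8689 + 12.51² = 290.8689 + 156.5001 = 447.3690
Σxy = 2230.7206 + 12.51×86.29 = 2230.7206 + 1079.4879 = 3310.2085

Step 2: Recompute the slope with b₁ = (nΣxy − ΣxΣy) / (nΣx² − (Σx)²)
Numerator   = 9×3310.2085 − 59.30×456.77 = 29791.8765 − 27086.4610 = 2705.4155
Denominator = 9×447.3690 − 59.30² = 4026.3210 − 3516.4900 = 509.8310
b₁(new) = 2705.4155 / 509.8310 = 5.3065

(Same formula on the original sums: (8×2230.7206 − 46.79×370.48) / (8×290.8689 − 46.79²) = 511.0056 / 137.6471 = 3.7124, matching the given fit.)

Step 3: Change in slope
Δβ₁ = 5.3065 − 3.7124 = +1.5941
Relative change = +1.5941 / 3.7124 × 100% = +42.9%
→ the slope increases when the point is added.

A high-leverage point only changes the slope if it is off the original line; here y = 86.29 is above the original trend, so the slope increases.
In practice: refit with and without it and report both if conclusions differ; investigate whether it comes from the same population as the rest of the sample.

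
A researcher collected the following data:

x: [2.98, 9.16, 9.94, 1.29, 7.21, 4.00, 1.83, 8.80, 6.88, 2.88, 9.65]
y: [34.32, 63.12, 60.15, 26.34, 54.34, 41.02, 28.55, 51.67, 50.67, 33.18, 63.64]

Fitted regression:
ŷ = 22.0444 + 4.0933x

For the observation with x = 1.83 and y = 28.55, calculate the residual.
Residual = -0.9851

The residual is the difference between the actual value and the predicted value:

Residual = y - ŷ

Step 1: Calculate predicted value
ŷ = 22.0444 + 4.0933 × 1.83
ŷ = 29.5351

Step 2: Calculate residual
Residual = 28.55 - 29.5351
Residual = -0.9851

Interpretation: the model overestimates the actual value by 0.9851 at this point (negative residual → observation lies below the fitted line).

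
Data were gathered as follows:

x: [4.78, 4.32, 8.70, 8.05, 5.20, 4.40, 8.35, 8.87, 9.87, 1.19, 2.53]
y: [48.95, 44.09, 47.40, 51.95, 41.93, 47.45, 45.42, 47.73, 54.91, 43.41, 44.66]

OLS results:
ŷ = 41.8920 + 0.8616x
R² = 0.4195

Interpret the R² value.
R² = 0.4195 means 41.95% of the variation in y is explained by the linear relationship with x. This indicates a moderate fit.

R² (coefficient of determination) measures the proportion of variance in y explained by the regression model.

Here R² = 0.4195:
- Explained: 41.95% of the variation in y
- Unexplained (residual): 100% − 41.95% = 58.05%
- Rule of thumb (below 0.3 weak; 0.3 to below 0.7 moderate; 0.7 and above strong) → moderate

Equivalently, for simple linear regression R² = r², so |r| = √0.4195 ≈ 0.6477.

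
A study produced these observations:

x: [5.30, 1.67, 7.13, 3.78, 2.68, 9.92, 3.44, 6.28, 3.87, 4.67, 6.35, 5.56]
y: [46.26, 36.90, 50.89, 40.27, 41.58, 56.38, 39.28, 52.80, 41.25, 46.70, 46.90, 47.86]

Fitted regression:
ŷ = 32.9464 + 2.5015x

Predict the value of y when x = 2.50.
ŷ = 39.2002

x = 2.50 lies inside the observed range [1.67, 9.92], so the fitted equation applies directly:

ŷ = 32.9464 + 2.5015 × 2.50
ŷ = 32.9464 + 6.2538
ŷ = 39.2002

This is the fitted mean response at that x — an individual observation would come with a wider prediction interval.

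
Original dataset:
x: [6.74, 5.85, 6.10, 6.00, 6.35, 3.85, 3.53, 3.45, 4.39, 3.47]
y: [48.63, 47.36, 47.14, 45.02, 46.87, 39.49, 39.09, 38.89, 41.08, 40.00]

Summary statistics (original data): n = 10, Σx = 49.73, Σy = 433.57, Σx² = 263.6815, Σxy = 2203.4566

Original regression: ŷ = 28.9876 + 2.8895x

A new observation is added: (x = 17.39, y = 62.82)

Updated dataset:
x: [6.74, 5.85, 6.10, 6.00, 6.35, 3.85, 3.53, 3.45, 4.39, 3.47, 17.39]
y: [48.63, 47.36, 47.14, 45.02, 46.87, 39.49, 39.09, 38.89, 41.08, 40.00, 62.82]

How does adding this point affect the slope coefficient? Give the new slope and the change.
The slope changes from 2.8895 to 1.7057 (change of -1.1838, or -41.0%).

x = 17.39 lies well outside the original x-range [3.45, 6.74] (x̄ ≈ 4.97), so this observation has high leverage and can move the slope substantially.

Step 1: Update the sums with the new point (n goes from 10 to 11)
Σx  = 49.73 + 17.39 = 67.12
Σy  = 433.57 + 62.82 = 496.39
Σx² = 263.6815 + 17.39² = 263.6815 + 302.4121 = 566.0936
Σxy = 2203.4566 + 17.39×62.82 = 2203.4566 + 1092.4398 = 3295.8964

Step 2: Recompute the slope with b₁ = (nΣxy − ΣxΣy) / (nΣx² − (Σx)²)
Numerator   = 11×3295.8964 − 67.12×496.39 = 36254.8604 − 33317.6968 = 2937.1636
Denominator = 11×566.0936 − 67.12² = 6227.0296 − 4505.0944 = 1721.9352
b₁(new) = 2937.1636 / 1721.9352 = 1.7057

(Same formula on the original sums: (10×2203.4566 − 49.73×433.57) / (10×263.6815 − 49.73²) = 473.1299 / 163.7421 = 2.8895, matching the given fit.)

Step 3: Change in slope
Δβ₁ = 1.7057 − 2.8895 = -1.1838
Relative change = -1.1838 / 2.8895 × 100% = -41.0%
→ the slope decreases when the point is added.

Because the point sits below the extension of the original line at a high-leverage x, it tilts the fit down.
In practice: investigate whether it comes from the same population as the rest of the sample.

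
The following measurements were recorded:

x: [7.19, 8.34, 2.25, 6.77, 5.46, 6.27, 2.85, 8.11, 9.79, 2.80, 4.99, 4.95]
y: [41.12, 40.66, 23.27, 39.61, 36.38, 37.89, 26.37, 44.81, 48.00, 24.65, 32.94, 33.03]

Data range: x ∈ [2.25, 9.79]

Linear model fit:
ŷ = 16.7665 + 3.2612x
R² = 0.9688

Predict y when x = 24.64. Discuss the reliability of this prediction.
ŷ = 97.1225 (extrapolation — x = 24.64 lies outside [2.25, 9.79], so reliability is low).

Prediction calculation:
ŷ = 16.7665 + 3.2612 × 24.64
ŷ = 97.1225

Reliability:
- Data range: x ∈ [2.25, 9.79]
- Prediction point: x = 24.64 is 14.85 units above the observed range → this is EXTRAPOLATION, not interpolation

Why that matters here:
- Real relationships often flatten, saturate, or turn nonlinear at extremes
- R² describes fit only over the sampled x values; it says nothing about behaviour beyond them
- The standard error of prediction grows with (x − x̄)², and x = 24.64 is far from x̄ = 5.81

The R² = 0.9688 only validates the fit within [2.25, 9.79]; treat ŷ = 97.1225 with caution.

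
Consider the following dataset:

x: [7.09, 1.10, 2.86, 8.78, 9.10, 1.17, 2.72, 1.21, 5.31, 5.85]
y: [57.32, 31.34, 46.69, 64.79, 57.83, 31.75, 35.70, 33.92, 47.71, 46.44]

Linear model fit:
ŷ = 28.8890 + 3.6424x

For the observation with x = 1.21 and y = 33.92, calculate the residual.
Residual = 0.6237

The residual is the difference between the actual value and the predicted value:

Residual = y - ŷ

Step 1: Calculate predicted value
ŷ = 28.8890 + 3.6424 × 1.21
ŷ = 33.2963

Step 2: Calculate residual
Residual = 33.92 - 33.2963
Residual = 0.6237

Sign check: y > ŷ, so the point is above the line and the fit underestimates here.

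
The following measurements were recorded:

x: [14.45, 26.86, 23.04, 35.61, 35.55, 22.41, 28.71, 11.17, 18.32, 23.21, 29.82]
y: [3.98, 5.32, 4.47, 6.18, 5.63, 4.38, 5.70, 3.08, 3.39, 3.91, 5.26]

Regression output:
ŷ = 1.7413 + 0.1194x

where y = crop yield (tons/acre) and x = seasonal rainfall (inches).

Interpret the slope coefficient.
An increase of one inch in rainfall is associated with a 0.1194 tons/acre increase in predicted crop yield.

The slope coefficient β₁ = 0.1194 represents the marginal effect of rainfall on crop yield.

Interpretation:
- Rainfall up by 1 inch → predicted crop yield increases by 0.1194 tons/acre
- The effect is assumed constant over the observed range of x (linearity)
- The slope describes association in these data, not necessarily a causal effect

(β₀ = 1.7413 is the fitted value at x = 0 and is not part of the slope interpretation.)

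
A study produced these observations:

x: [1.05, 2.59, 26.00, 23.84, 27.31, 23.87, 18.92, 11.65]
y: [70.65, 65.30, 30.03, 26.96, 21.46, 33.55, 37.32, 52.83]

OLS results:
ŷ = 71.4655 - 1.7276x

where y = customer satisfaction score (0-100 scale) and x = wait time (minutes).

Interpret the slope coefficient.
On average, satisfaction score is about 1.7276 points lower for every extra minute of wait time.

β₁ = -1.7276 is the change in predicted satisfaction score (points) per additional minute of wait time.

Interpretation:
- Wait time up by 1 minute → predicted satisfaction score decreases by 1.7276 points
- The effect is assumed constant over the observed range of x (linearity)
- The sign (−) gives the direction; the magnitude 1.7276 gives the size of the effect per minute

The intercept β₀ = 71.4655 is the predicted satisfaction score when wait time = 0; since the smallest observed x is 1.05, this is an extrapolation and mainly anchors the line.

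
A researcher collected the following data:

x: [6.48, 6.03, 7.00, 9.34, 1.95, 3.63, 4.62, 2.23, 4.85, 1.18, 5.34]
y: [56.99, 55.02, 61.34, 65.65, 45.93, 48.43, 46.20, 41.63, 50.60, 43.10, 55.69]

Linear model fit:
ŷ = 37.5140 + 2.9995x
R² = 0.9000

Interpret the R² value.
R² = 0.9000 means 90.00% of the variation in y is explained by the linear relationship with x. This indicates a strong fit.

R² (coefficient of determination) measures the proportion of variance in y explained by the regression model.

Here R² = 0.9000:
- Explained: 90.00% of the variation in y
- Unexplained (residual): 100% − 90.00% = 10.00%
- Rule of thumb (below 0.3 weak; 0.3 to below 0.7 moderate; 0.7 and above strong) → strong

Calculation: R² = 1 − (SS_res / SS_tot), where SS_res is the sum of squared residuals and SS_tot the total sum of squares.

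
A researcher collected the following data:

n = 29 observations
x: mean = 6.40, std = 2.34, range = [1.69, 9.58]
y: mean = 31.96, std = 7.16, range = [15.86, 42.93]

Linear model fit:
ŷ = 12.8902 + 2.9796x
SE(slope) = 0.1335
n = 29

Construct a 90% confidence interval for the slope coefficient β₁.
The 90% CI for β₁ is (2.7522, 3.2070)

Confidence interval for the slope:

The 90% CI for β₁ is: β̂₁ ± t*(α/2, n-2) × SE(β̂₁)

Step 1: Find critical t-value
- Confidence level = 0.9
- Degrees of freedom = n - 2 = 29 - 2 = 27
- t*(α/2, 27) = 1.7033

Step 2: Calculate margin of error
Margin = 1.7033 × 0.1335 = 0.2274

Step 3: Construct interval
CI = 2.9796 ± 0.2274
CI = (2.7522, 3.2070)

Interpretation: each one-unit increase in x is associated with a change in mean y of between 2.7522 and 3.2070, with 90% confidence.
Both endpoints are positive, so the data support a genuinely positive slope at this confidence level.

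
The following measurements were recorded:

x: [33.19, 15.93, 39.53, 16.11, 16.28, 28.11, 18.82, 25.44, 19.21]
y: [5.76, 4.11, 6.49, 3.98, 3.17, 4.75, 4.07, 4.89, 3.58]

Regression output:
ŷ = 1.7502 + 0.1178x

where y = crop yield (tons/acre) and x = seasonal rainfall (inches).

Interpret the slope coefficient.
For each additional inch of rainfall, predicted crop yield increases by approximately 0.1178 tons/acre.

The slope coefficient β₁ = 0.1178 represents the marginal effect of rainfall on crop yield.

Interpretation:
- Rainfall up by 1 inch → predicted crop yield increases by 0.1178 tons/acre
- The effect is assumed constant over the observed range of x (linearity)
- The slope describes association in these data, not necessarily a causal effect

The intercept β₀ = 1.7502 is the predicted crop yield when rainfall = 0; since the smallest observed x is 15.93, this is an extrapolation and mainly anchors the line.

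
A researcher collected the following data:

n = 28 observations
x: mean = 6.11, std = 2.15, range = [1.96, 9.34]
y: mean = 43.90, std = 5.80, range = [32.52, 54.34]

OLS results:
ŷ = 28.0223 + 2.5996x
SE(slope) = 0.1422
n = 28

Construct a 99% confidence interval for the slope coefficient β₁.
The 99% CI for β₁ is (2.2045, 2.9947)

Confidence interval for the slope:

The 99% CI for β₁ is: β̂₁ ± t*(α/2, n-2) × SE(β̂₁)

Step 1: Find critical t-value
- Confidence level = 0.99
- Degrees of freedom = n - 2 = 28 - 2 = 26
- t*(α/2, 26) = 2.7787

Step 2: Calculate margin of error
Margin = 2.7787 × 0.1422 = 0.3951

Step 3: Construct interval
CI = 2.5996 ± 0.3951
CI = (2.2045, 2.9947)

Interpretation: intervals built this way capture the true β₁ in 99% of repeated samples; here the plausible range for the per-unit effect of x on y is 2.2045 to 2.9947.
The interval does not include 0, suggesting a significant linear relationship.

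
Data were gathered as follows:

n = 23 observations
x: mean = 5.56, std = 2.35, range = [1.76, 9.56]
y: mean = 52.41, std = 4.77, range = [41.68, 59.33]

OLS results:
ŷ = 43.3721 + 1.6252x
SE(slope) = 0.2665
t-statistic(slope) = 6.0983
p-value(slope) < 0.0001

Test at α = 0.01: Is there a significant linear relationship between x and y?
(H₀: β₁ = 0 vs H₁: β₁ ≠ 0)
Since p-value < 0.0001 < α = 0.01, reject H₀ — the slope is significantly different from 0.

Hypothesis test for the slope coefficient:

H₀: β₁ = 0 (no linear relationship)
H₁: β₁ ≠ 0 (linear relationship exists)

Test statistic: t = β̂₁ / SE(β̂₁) = 1.6252 / 0.2665 = 6.0983

With df = 21, the two-sided p-value for |t| = 6.0983 is <0.0001.

Decision rule: reject H₀ if p-value < α.
p-value < 0.0001 < α = 0.01 → reject H₀.

At α = 0.01 the data do provide convincing evidence of a nonzero slope.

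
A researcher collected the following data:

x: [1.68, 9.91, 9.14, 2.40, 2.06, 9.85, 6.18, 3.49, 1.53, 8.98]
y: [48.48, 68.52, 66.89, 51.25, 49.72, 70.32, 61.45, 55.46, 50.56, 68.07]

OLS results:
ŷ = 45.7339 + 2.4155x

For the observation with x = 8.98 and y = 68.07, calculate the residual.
Residual = 0.6449

The residual is the difference between the actual value and the predicted value:

Residual = y - ŷ

Step 1: Calculate predicted value
ŷ = 45.7339 + 2.4155 × 8.98
ŷ = 67.4251

Step 2: Calculate residual
Residual = 68.07 - 67.4251
Residual = 0.6449

Interpretation: the model underestimates the actual value by 0.6449 at this point (positive residual → observation lies above the fitted line).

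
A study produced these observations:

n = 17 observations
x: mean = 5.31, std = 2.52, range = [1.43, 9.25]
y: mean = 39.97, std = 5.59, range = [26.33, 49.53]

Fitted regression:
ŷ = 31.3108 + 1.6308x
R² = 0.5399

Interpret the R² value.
About 53.99% of the variability in y is accounted for by the regression on x (R² = 0.5399) — a moderate linear fit.

R² = 1 − SS_res/SS_tot compares the residual scatter to the total scatter of y about its mean.

Here R² = 0.5399:
- Explained: 53.99% of the variation in y
- Unexplained (residual): 100% − 53.99% = 46.01%
- Rule of thumb (below 0.3 weak; 0.3 to below 0.7 moderate; 0.7 and above strong) → moderate

Note: R² says nothing about causation, and a high R² does not by itself mean the linear form is appropriate — check the residuals.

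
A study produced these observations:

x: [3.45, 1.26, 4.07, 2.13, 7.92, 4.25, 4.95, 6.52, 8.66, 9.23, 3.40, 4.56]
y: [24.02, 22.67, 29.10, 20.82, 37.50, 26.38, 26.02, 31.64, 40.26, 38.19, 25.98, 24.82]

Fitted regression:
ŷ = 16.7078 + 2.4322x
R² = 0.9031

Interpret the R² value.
The model explains 90.31% of the variance in y (R² = 0.9031), leaving 9.69% unexplained; the fit is strong.

R² = 1 − SS_res/SS_tot compares the residual scatter to the total scatter of y about its mean.

Here R² = 0.9031:
- Explained: 90.31% of the variation in y
- Unexplained (residual): 100% − 90.31% = 9.69%
- Rule of thumb (below 0.3 weak; 0.3 to below 0.7 moderate; 0.7 and above strong) → strong

Note: R² never decreases when predictors are added, so it should not be used alone to compare models of different size.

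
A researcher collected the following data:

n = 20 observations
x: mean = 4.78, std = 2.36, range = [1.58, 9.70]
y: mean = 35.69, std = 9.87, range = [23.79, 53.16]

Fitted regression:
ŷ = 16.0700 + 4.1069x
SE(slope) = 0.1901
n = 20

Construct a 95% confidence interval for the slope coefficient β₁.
The 95% CI for β₁ is (3.7075, 4.5063)

Confidence interval for the slope:

The 95% CI for β₁ is: β̂₁ ± t*(α/2, n-2) × SE(β̂₁)

Step 1: Find critical t-value
- Confidence level = 0.95
- Degrees of freedom = n - 2 = 20 - 2 = 18
- t*(α/2, 18) = 2.1009

Step 2: Calculate margin of error
Margin = 2.1009 × 0.1901 = 0.3994

Step 3: Construct interval
CI = 4.1069 ± 0.3994
CI = (3.7075, 4.5063)

Interpretation: each one-unit increase in x is associated with a change in mean y of between 3.7075 and 4.5063, with 95% confidence.
Since 0 is outside the interval, a two-sided test at α = 0.05 would reject H₀: β₁ = 0.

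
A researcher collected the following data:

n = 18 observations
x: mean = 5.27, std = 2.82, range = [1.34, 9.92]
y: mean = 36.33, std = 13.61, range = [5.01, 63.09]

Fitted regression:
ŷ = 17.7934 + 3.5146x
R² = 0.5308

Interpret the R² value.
The model explains 53.08% of the variance in y (R² = 0.5308), leaving 46.92% unexplained; the fit is moderate.

The coefficient of determination R² is the fraction of the total variation in y that the fitted line accounts for.

Here R² = 0.5308:
- Explained: 53.08% of the variation in y
- Unexplained (residual): 100% − 53.08% = 46.92%
- Rule of thumb (below 0.3 weak; 0.3 to below 0.7 moderate; 0.7 and above strong) → moderate

Note: R² never decreases when predictors are added, so it should not be used alone to compare models of different size.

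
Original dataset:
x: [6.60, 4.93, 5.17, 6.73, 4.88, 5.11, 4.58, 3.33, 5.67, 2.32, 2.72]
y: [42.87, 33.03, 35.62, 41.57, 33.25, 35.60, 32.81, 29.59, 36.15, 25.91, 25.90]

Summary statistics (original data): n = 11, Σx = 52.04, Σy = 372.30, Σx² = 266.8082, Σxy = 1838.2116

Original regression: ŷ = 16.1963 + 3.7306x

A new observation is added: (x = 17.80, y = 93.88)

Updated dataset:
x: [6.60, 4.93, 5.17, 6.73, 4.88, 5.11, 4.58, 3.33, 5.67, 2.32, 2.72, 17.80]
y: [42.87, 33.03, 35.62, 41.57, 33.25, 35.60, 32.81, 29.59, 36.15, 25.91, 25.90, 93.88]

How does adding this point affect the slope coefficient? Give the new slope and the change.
New slope β₁ = 4.4932 versus 3.7306 before: a change of +0.7626 (+20.4%).

The new point has HIGH LEVERAGE: x = 17.80 is far from the original mean x̄ = 52.04/11 ≈ 4.73 (original range [2.32, 6.73]).

Step 1: Update the sums with the new point (n goes from 11 to 12)
Σx  = 52.04 + 17.80 = 69.84
Σy  = 372.30 + 93.88 = 466.18
Σx² = 266.8082 + 17.80² = 266.8082 + 316.8400 = 583.6482
Σxy = 1838.2116 + 17.80×93.88 = 1838.2116 + 1671.0640 = 3509.2756

Step 2: Recompute the slope with b₁ = (nΣxy − ΣxΣy) / (nΣx² − (Σx)²)
Numerator   = 12×3509.2756 − 69.84×466.18 = 42111.3072 − 32558.0112 = 9553.2960
Denominator = 12×583.6482 − 69.84² = 7003.7784 − 4877.6256 = 2126.1528
b₁(new) = 9553.2960 / 2126.1528 = 4.4932

(Same formula on the original sums: (11×1838.2116 − 52.04×372.30) / (11×266.8082 − 52.04²) = 845.8356 / 226.7286 = 3.7306, matching the given fit.)

Step 3: Change in slope
Δβ₁ = 4.4932 − 3.7306 = +0.7626
Relative change = +0.7626 / 3.7306 × 100% = +20.4%
→ the slope increases when the point is added.

A high-leverage point only changes the slope if it is off the original line; here y = 93.88 is above the original trend, so the slope increases.
In practice: examine leverage (hᵢ) and Cook's distance rather than deleting it automatically.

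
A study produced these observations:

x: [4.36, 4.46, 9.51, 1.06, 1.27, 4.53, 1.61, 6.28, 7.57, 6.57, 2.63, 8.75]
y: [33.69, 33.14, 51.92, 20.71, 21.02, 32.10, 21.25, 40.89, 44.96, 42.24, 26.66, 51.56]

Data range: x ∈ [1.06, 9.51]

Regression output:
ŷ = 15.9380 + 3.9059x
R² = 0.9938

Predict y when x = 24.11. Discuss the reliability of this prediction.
ŷ = 110.1092 (extrapolation — x = 24.11 lies outside [1.06, 9.51], so reliability is low).

Prediction calculation:
ŷ = 15.9380 + 3.9059 × 24.11
ŷ = 110.1092

Reliability:
- Data range: x ∈ [1.06, 9.51]
- Prediction point: x = 24.11 is 14.60 units above the observed range → this is EXTRAPOLATION, not interpolation

Why that matters here:
- There are no observations near this x to validate the fitted line there
- The linear relationship may not hold outside the observed range

The R² = 0.9938 only validates the fit within [1.06, 9.51]; treat ŷ = 110.1092 with caution.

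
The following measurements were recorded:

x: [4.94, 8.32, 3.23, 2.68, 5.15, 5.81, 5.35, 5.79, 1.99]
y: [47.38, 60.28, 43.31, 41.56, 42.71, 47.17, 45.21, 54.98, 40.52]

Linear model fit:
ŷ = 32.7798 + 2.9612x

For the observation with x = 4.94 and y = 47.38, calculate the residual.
Residual = -0.0281

The residual is the difference between the actual value and the predicted value:

Residual = y - ŷ

Step 1: Calculate predicted value
ŷ = 32.7798 + 2.9612 × 4.94
ŷ = 47.4081

Step 2: Calculate residual
Residual = 47.38 - 47.4081
Residual = -0.0281

Sign check: y < ŷ, so the point is below the line and the fit overestimates here.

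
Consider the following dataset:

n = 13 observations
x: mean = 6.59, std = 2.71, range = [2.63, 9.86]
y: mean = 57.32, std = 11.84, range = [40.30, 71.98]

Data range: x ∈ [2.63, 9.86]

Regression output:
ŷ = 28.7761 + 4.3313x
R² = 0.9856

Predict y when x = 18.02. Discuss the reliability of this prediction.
ŷ = 106.8261 (extrapolation — x = 18.02 lies outside [2.63, 9.86], so reliability is low).

Prediction calculation:
ŷ = 28.7761 + 4.3313 × 18.02
ŷ = 106.8261

Reliability:
- Data range: x ∈ [2.63, 9.86]
- Prediction point: x = 18.02 is 8.16 units above the observed range → this is EXTRAPOLATION, not interpolation

Why that matters here:
- R² describes fit only over the sampled x values; it says nothing about behaviour beyond them
- There are no observations near this x to validate the fitted line there

The R² = 0.9856 only validates the fit within [2.63, 9.86]; treat ŷ = 106.8261 with caution.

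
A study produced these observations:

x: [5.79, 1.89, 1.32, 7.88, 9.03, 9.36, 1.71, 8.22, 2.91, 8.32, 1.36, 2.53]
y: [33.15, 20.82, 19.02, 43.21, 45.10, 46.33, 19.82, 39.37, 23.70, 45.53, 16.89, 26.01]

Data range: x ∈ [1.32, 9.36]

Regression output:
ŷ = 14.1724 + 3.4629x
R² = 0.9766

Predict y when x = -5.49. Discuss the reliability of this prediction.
ŷ = -4.8389 (extrapolation — x = -5.49 lies outside [1.32, 9.36], so reliability is low).

Prediction calculation:
ŷ = 14.1724 + 3.4629 × (-5.49)
ŷ = -4.8389

Reliability:
- Data range: x ∈ [1.32, 9.36]
- Prediction point: x = -5.49 is 6.81 units below the observed range → this is EXTRAPOLATION, not interpolation

Why that matters here:
- The linear relationship may not hold outside the observed range
- The standard error of prediction grows with (x − x̄)², and x = -5.49 is far from x̄ = 5.03
- R² describes fit only over the sampled x values; it says nothing about behaviour beyond them

Report the number if required, but flag clearly that it is an extrapolation.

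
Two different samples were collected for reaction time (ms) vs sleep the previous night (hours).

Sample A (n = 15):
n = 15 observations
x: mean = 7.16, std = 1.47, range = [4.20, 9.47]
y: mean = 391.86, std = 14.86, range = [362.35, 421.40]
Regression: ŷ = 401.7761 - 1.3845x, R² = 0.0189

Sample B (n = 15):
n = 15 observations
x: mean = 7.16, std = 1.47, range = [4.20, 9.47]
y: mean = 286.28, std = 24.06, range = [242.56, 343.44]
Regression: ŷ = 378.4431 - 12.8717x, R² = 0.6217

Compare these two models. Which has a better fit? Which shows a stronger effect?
Model B has the better fit (R² = 0.6217 vs 0.0189). Model B shows the stronger effect (|β₁| = 12.8717 vs 1.3845).

Model Comparison:

Which explains more variance? (R²)
- Model A: R² = 0.0189 → 1.89% of variance in reaction time explained
- Model B: R² = 0.6217 → 62.17% of variance in reaction time explained
- 0.6217 > 0.0189 → Model B has the better fit

Which has the larger per-hour effect? (|β₁|)
- Model A: β₁ = -1.3845 → predicted reaction time falls 1.3845 ms per additional hour of sleep
- Model B: β₁ = -12.8717 → predicted reaction time falls 12.8717 ms per additional hour of sleep
- |-1.3845| < |-12.8717| → Model B shows the stronger marginal effect

Notes:
- R² measures how tightly points cluster around the line; β₁ measures how steep the line is — they answer different questions.
- A better fit (higher R²) doesn't necessarily mean a more important relationship.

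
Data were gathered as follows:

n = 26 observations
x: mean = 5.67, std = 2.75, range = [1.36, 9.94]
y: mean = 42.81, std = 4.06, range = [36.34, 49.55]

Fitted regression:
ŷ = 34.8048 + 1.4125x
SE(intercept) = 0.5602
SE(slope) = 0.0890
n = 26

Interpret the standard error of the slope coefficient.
The slope 1.4125 is pinned down to within about ±0.0890 (one SE) by these data — relative uncertainty 6.3%, i.e. precise.

SE(β̂₁) = s / √Sxx, where s is the residual standard deviation and Sxx = Σ(x − x̄)². It is the yardstick for how far β̂₁ = 1.4125 could plausibly be from the true slope.

Relative precision:
- SE / |β̂₁| = 0.0890 / 1.4125 = 6.3%
- Rule of thumb (under 20%: precise; 20% to under 50%: moderately precise; 50% or more: imprecise) → precise

Rough 95% range (±2 SE): 1.4125 ± 0.1780 → (1.2345, 1.5905).

What drives SE(β̂₁): larger n (here n = 26) → smaller SE; more residual scatter → larger SE; wider spread of x values → smaller SE.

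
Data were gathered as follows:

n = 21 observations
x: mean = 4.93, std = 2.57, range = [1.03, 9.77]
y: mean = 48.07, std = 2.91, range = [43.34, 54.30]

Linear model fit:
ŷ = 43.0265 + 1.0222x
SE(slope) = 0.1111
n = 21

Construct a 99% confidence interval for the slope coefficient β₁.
The 99% CI for β₁ is (0.7044, 1.3400)

Confidence interval for the slope:

The 99% CI for β₁ is: β̂₁ ± t*(α/2, n-2) × SE(β̂₁)

Step 1: Find critical t-value
- Confidence level = 0.99
- Degrees of freedom = n - 2 = 21 - 2 = 19
- t*(α/2, 19) = 2.8609

Step 2: Calculate margin of error
Margin = 2.8609 × 0.1111 = 0.3178

Step 3: Construct interval
CI = 1.0222 ± 0.3178
CI = (0.7044, 1.3400)

Interpretation: We are 99% confident that the true slope β₁ lies between 0.7044 and 1.3400.
Since 0 is outside the interval, a two-sided test at α = 0.01 would reject H₀: β₁ = 0.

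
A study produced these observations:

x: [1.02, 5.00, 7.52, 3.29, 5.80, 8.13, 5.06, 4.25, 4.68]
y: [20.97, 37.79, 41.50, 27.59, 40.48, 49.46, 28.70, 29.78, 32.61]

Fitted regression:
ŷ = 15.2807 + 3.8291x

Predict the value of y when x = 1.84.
ŷ = 22.3262

Plug x = 1.84 into the fitted line:

ŷ = 15.2807 + 3.8291 × 1.84
ŷ = 15.2807 + 7.0455
ŷ = 22.3262

This is a point prediction; actual observations scatter around it by roughly the residual standard deviation.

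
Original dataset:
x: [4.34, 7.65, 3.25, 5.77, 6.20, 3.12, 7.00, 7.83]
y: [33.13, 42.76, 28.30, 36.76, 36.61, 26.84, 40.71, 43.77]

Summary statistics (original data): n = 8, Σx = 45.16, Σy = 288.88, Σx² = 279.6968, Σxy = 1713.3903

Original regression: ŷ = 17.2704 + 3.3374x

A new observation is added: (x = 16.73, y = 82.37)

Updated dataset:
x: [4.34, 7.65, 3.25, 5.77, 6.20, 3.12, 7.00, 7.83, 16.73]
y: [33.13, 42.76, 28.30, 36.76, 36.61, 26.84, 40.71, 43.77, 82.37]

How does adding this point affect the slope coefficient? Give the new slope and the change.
New slope β₁ = 4.0187 versus 3.3374 before: a change of +0.6813 (+20.4%).

x = 16.73 lies well outside the original x-range [3.12, 7.83] (x̄ ≈ 5.65), so this observation has high leverage and can move the slope substantially.

Step 1: Update the sums with the new point (n goes from 8 to 9)
Σx  = 45.16 + 16.73 = 61.89
Σy  = 288.88 + 82.37 = 371.25
Σx² = 279.6968 + 16.73² = 279.6968 + 279.8929 = 559.5897
Σxy = 1713.3903 + 16.73×82.37 = 1713.3903 + 1378.0501 = 3091.4404

Step 2: Recompute the slope with b₁ = (nΣxy − ΣxΣy) / (nΣx² − (Σx)²)
Numerator   = 9×3091.4404 − 61.89×371.25 = 27822.9636 − 22976.6625 = 4846.3011
Denominator = 9×559.5897 − 61.89² = 5036.3073 − 3830.3721 = 1205.9352
b₁(new) = 4846.3011 / 1205.9352 = 4.0187

(Same formula on the original sums: (8×1713.3903 − 45.16×288.88) / (8×279.6968 − 45.16²) = 661.3016 / 198.1488 = 3.3374, matching the given fit.)

Step 3: Change in slope
Δβ₁ = 4.0187 − 3.3374 = +0.6813
Relative change = +0.6813 / 3.3374 × 100% = +20.4%
→ the slope increases when the point is added.

A high-leverage point only changes the slope if it is off the original line; here y = 82.37 is above the original trend, so the slope increases.
In practice: check such a point for data-entry or measurement error; examine leverage (hᵢ) and Cook's distance rather than deleting it automatically.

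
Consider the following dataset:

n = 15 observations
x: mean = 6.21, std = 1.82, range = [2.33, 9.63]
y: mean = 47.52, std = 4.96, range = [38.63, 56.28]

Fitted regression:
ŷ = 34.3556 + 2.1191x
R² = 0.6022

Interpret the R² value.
About 60.22% of the variability in y is accounted for by the regression on x (R² = 0.6022) — a moderate linear fit.

R² (coefficient of determination) measures the proportion of variance in y explained by the regression model.

Here R² = 0.6022:
- Explained: 60.22% of the variation in y
- Unexplained (residual): 100% − 60.22% = 39.78%
- Rule of thumb (below 0.3 weak; 0.3 to below 0.7 moderate; 0.7 and above strong) → moderate

Note: R² says nothing about causation, and a high R² does not by itself mean the linear form is appropriate — check the residuals.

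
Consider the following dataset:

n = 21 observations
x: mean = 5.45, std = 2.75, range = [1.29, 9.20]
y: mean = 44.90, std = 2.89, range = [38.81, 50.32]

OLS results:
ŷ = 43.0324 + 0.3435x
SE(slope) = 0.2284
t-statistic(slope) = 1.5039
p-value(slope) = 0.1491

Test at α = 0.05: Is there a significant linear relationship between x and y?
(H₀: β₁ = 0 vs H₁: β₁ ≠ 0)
Since p-value = 0.1491 ≥ α = 0.05, fail to reject H₀ — the slope is not significantly different from 0.

Hypothesis test for the slope coefficient:

H₀: β₁ = 0 (no linear relationship)
H₁: β₁ ≠ 0 (linear relationship exists)

Test statistic: t = β̂₁ / SE(β̂₁) = 0.3435 / 0.2284 = 1.5039

With df = 19, the two-sided p-value for |t| = 1.5039 is 0.1491.

Decision rule: reject H₀ if p-value < α.
p-value = 0.1491 ≥ α = 0.05 → fail to reject H₀.

Conclusion: the linear association between x and y is not significant at the 5% level.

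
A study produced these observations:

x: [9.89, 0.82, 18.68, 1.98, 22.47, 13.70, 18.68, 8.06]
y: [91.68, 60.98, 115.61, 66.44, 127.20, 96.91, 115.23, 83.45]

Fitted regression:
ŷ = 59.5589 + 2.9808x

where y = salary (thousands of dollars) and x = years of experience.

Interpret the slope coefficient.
An increase of one year in experience is associated with a 2.9808 thousand dollars increase in predicted salary.

The slope coefficient β₁ = 2.9808 represents the marginal effect of experience on salary.

Interpretation:
- Experience up by 1 year → predicted salary increases by 2.9808 thousand dollars
- This is a linear approximation: the same per-unit change is assumed across the whole observed x range
- The slope describes association in these data, not necessarily a causal effect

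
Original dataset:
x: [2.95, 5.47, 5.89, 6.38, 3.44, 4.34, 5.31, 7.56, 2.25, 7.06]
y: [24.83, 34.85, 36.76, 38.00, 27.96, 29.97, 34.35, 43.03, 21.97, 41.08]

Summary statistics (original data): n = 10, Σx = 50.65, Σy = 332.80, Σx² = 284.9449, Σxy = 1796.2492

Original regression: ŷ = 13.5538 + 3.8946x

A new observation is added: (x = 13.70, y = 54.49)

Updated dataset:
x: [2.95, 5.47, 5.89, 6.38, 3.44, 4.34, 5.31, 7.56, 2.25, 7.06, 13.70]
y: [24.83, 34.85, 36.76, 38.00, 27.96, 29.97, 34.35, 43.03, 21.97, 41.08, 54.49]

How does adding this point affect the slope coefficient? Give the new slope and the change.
Adding the point moves β₁ from 3.8946 to 2.8810, i.e. it decreases by 1.0136 (-26.0%).

x = 13.70 lies well outside the original x-range [2.25, 7.56] (x̄ ≈ 5.07), so this observation has high leverage and can move the slope substantially.

Step 1: Update the sums with the new point (n goes from 10 to 11)
Σx  = 50.65 + 13.70 = 64.35
Σy  = 332.80 + 54.49 = 387.29
Σx² = 284.9449 + 13.70² = 284.9449 + 187.6900 = 472.6349
Σxy = 1796.2492 + 13.70×54.49 = 1796.2492 + 746.5130 = 2542.7622

Step 2: Recompute the slope with b₁ = (nΣxy − ΣxΣy) / (nΣx² − (Σx)²)
Numerator   = 11×2542.7622 − 64.35×387.29 = 27970.3842 − 24922.1115 = 3048.2727
Denominator = 11×472.6349 − 64.35² = 5198.9839 − 4140.9225 = 1058.0614
b₁(new) = 3048.2727 / 1058.0614 = 2.8810

(Same formula on the original sums: (10×1796.2492 − 50.65×332.80) / (10×284.9449 − 50.65²) = 1106.1720 / 284.0265 = 3.8946, matching the given fit.)

Step 3: Change in slope
Δβ₁ = 2.8810 − 3.8946 = -1.0136
Relative change = -1.0136 / 3.8946 × 100% = -26.0%
→ the slope decreases when the point is added.

A high-leverage point only changes the slope if it is off the original line; here y = 54.49 is below the original trend, so the slope decreases.
In practice: refit with and without it and report both if conclusions differ.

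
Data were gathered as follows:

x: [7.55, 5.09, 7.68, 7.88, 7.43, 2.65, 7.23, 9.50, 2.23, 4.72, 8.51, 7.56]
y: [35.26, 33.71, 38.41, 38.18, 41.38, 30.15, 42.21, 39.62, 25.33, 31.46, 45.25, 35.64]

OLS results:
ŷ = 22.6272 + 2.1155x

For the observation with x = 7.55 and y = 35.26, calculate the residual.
Residual = -3.3392

The residual is the difference between the actual value and the predicted value:

Residual = y - ŷ

Step 1: Calculate predicted value
ŷ = 22.6272 + 2.1155 × 7.55
ŷ = 38.5992

Step 2: Calculate residual
Residual = 35.26 - 38.5992
Residual = -3.3392

The residual is negative, so the observed y = 35.26 sits below the regression line (the line overestimates it by 3.3392).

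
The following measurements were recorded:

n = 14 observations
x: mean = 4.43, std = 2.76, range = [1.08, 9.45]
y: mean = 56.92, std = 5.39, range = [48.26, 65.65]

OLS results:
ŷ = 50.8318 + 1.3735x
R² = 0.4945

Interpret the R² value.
The model explains 49.45% of the variance in y (R² = 0.4945), leaving 50.55% unexplained; the fit is moderate.

R² (coefficient of determination) measures the proportion of variance in y explained by the regression model.

Here R² = 0.4945:
- Explained: 49.45% of the variation in y
- Unexplained (residual): 100% − 49.45% = 50.55%
- Rule of thumb (below 0.3 weak; 0.3 to below 0.7 moderate; 0.7 and above strong) → moderate

Note: R² never decreases when predictors are added, so it should not be used alone to compare models of different size.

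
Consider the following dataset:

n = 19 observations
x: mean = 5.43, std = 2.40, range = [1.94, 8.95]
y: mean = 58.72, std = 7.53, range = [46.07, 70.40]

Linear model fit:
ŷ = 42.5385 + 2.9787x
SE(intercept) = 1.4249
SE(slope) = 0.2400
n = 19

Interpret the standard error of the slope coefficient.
The slope 2.9787 is pinned down to within about ±0.2400 (one SE) by these data — relative uncertainty 8.1%, i.e. precise.

SE(β̂₁) = 0.2400 says: if we drew many samples of n = 19 from the same population and refit each time, the fitted slopes would scatter with a standard deviation of roughly 0.2400 around the true β₁.

Relative precision:
- SE / |β̂₁| = 0.2400 / 2.9787 = 8.1%
- Rule of thumb (under 20%: precise; 20% to under 50%: moderately precise; 50% or more: imprecise) → precise

Rough 95% range (±2 SE): 2.9787 ± 0.4800 → (2.4987, 3.4587).

What drives SE(β̂₁): more residual scatter → larger SE.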